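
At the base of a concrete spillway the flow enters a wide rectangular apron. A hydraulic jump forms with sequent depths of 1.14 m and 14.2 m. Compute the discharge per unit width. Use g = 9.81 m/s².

q = 34.9 m²/s

For a rectangular channel the momentum equation gives q² = ½·g·y₁·y₂·(y₁ + y₂) = ½×9.81×1.14×14.2×15.3 = 1218.
q = √1218 = 34.9 m²/s.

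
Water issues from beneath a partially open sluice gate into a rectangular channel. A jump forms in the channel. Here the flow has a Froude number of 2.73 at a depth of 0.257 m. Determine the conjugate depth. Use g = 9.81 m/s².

y₂ = 0.872 m

Fr₁ = 2.73 (given).
Conjugate-depth relation: y₂/y₁ = ½[√(1 + 8Fr₁²) − 1] = ½[√60.62 − 1] = 3.39.
y₂ = 3.39 × 0.257 = 0.872 m.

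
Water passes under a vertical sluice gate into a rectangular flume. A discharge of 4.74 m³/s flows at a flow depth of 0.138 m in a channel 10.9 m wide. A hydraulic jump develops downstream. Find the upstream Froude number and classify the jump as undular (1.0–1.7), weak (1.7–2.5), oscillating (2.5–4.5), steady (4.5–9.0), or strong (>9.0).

Fr₁ = 2.71; oscillating jump

q = Q/b = 4.74/10.9 = 0.435 m²/s; V₁ = q/y₁ = 3.15 m/s. Fr₁ = V₁/√(g·y₁) = 2.71.
Fr₁ = 2.71 lies in the oscillating range.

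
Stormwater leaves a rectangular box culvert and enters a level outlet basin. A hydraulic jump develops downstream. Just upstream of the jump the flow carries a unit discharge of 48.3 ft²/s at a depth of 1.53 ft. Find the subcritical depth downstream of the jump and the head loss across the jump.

y₂ = 9.00 ft; ΔE = 7.56 ft

V₁ = q/y₁ = 48.3/1.53 = 31.6 ft/s. Fr₁ = V₁/√(g·y₁) = 31.6/√(32.2×1.53) = 4.50.
Bélanger equation: y₂/y₁ = ½[√(1 + 8Fr₁²) − 1] = ½[√162.8 − 1] = 5.88.
y₂ = 5.88 × 1.53 = 9.00 ft.
Head loss: ΔE = (y₂ − y₁)³/(4y₁y₂) = (9.00 − 1.53)³/(4×1.53×9.00) = 416/55.1 = 7.56 ft.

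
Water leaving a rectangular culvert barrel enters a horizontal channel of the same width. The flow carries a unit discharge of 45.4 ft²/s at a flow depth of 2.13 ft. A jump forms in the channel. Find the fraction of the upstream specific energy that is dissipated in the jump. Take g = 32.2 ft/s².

V₁ = q/y₁ = 45.4/2.13 = 21.3 ft/s. Fr₁ = V₁/√(g·y₁) = 21.3/√(32.2×2.13) = 2.57.
By Bélanger, y₂/y₁ = ½[√(1 + 8Fr₁²) − 1] = ½[√53.99 − 1] = 3.17.
y₂ = 3.17 × 2.13 = 6.76 ft.
E₁ = y₁ + V₁²/2g = 9.18 ft. ΔE = (y₂ − y₁)³/(4y₁y₂) = 1.72 ft. ΔE/E₁ = 1.72/9.18 = 0.188.

ΔE/E₁ = 0.188 (18.8%)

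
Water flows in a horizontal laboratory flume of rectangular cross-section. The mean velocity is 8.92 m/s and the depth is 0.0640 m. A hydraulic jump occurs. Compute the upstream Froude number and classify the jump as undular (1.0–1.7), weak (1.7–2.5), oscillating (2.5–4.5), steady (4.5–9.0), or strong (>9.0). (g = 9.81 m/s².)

Fr₁ = 11.3; strong jump

Fr₁ = V₁/√(g·y₁) = 8.92/√(9.81×0.0640) = 11.3.
Fr₁ = 11.3 lies in the strong range.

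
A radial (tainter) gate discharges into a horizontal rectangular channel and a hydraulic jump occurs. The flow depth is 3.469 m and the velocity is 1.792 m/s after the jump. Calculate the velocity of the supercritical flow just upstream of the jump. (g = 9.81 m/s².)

V₁ = 11.04 m/s

Fr₂ = V₂/√(g·y₂) = 1.792/√(9.81×3.469) = 0.3072.
From the momentum equation (using Fr₂), y₁/y₂ = ½[√(1 + 8Fr₂²) − 1] = ½[√1.7549 − 1] = 0.1624.
y₁ = 0.1624 × 3.469 = 0.5632 m.
V₁ = q/y₁ = 6.216/0.5632 = 11.04 m/s.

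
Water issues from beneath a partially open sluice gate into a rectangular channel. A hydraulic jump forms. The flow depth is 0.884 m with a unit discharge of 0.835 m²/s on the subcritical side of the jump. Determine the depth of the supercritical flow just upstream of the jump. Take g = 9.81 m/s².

y₁ = 0.155 m

V₂ = q/y₂ = 0.835/0.884 = 0.945 m/s; Fr₂ = V₂/√(g·y₂) = 0.321.
Applying the sequent-depth relation in reverse, y₁/y₂ = ½[√(1 + 8Fr₂²) − 1] = ½[√1.823 − 1] = 0.175.
y₁ = 0.175 × 0.884 = 0.155 m.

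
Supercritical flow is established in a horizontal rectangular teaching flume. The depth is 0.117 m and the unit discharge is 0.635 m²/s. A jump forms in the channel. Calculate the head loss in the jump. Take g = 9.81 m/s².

ΔE = 0.803 m

V₁ = q/y₁ = 0.635/0.117 = 5.43 m/s. Fr₁ = V₁/√(g·y₁) = 5.43/√(9.81×0.117) = 5.07.
By Bélanger, y₂/y₁ = ½[√(1 + 8Fr₁²) − 1] = ½[√206.3 − 1] = 6.68.
y₂ = 6.68 × 0.117 = 0.782 m.
Head loss: ΔE = (y₂ − y₁)³/(4y₁y₂) = (0.782 − 0.117)³/(4×0.117×0.782) = 0.294/0.366 = 0.803 m.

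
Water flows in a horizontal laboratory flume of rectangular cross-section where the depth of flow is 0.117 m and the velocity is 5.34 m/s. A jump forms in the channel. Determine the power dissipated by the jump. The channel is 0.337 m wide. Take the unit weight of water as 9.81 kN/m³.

P = 1.59 kW

Fr₁ = V₁/√(g·y₁) = 5.34/√(9.81×0.117) = 4.98.
Conjugate-depth relation: y₂/y₁ = ½[√(1 + 8Fr₁²) − 1] = ½[√199.8 − 1] = 6.57.
y₂ = 6.57 × 0.117 = 0.768 m.
Head loss: ΔE = (y₂ − y₁)³/(4y₁y₂) = (0.768 − 0.117)³/(4×0.117×0.768) = 0.276/0.360 = 0.768 m.
q = V₁·y₁ = 5.34 × 0.117 = 0.625 m²/s. Q = q·b = 0.625 × 0.337 = 0.211 m³/s. P = γ·Q·ΔE = 9.81 × 0.211 × 0.768 = 1.59 kW.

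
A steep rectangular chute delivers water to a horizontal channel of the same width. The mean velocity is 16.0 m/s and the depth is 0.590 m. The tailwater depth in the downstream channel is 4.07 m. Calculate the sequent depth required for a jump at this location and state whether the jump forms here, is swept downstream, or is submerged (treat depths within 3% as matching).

y₂ = 5.26 m; the jump is swept downstream

Fr₁ = V₁/√(g·y₁) = 16.0/√(9.81×0.590) = 6.65.
Bélanger equation: y₂/y₁ = ½[√(1 + 8Fr₁²) − 1] = ½[√354.8 − 1] = 8.92.
y₂ = 8.92 × 0.590 = 5.26 m.
Tailwater y_tw = 4.07 m: y_tw < y₂, so the jump is swept downstream.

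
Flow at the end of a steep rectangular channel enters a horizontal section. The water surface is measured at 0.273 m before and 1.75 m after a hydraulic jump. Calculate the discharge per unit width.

For a rectangular channel the momentum equation gives q² = ½·g·y₁·y₂·(y₁ + y₂) = ½×9.81×0.273×1.75×2.02 = 4.74.
q = √4.74 = 2.18 m²/s.

q = 2.18 m²/s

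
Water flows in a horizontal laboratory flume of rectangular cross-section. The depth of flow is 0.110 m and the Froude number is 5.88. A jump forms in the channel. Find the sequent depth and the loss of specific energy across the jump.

Fr₁ = 5.88 (given).
Bélanger equation: y₂/y₁ = ½[√(1 + 8Fr₁²) − 1] = ½[√277.6 − 1] = 7.83.
y₂ = 7.83 × 0.110 = 0.861 m.
Head loss: ΔE = (y₂ − y₁)³/(4y₁y₂) = (0.861 − 0.110)³/(4×0.110×0.861) = 0.424/0.379 = 1.12 m.

y₂ = 0.861 m; ΔE = 1.12 m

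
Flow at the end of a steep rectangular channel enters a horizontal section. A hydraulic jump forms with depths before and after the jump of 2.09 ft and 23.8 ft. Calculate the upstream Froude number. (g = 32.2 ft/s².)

For a rectangular channel the momentum equation gives q² = ½·g·y₁·y₂·(y₁ + y₂) = ½×32.2×2.09×23.8×25.9 = 20734.
q = √20734 = 144 ft²/s.
V₁ = q/y₁ = 68.9 ft/s; Fr₁ = V₁/√(g·y₁) = 8.40.

Fr₁ = 8.40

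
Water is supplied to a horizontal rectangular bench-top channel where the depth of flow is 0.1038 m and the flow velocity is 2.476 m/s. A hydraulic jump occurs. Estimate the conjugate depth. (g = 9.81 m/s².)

Fr₁ = V₁/√(g·y₁) = 2.476/√(9.81×0.1038) = 2.454.
Sequent-depth ratio: y₂/y₁ = ½[√(1 + 8Fr₁²) − 1] = ½[√49.164 − 1] = 3.006.
y₂ = 3.006 × 0.1038 = 0.3120 m.

y₂ = 0.3120 m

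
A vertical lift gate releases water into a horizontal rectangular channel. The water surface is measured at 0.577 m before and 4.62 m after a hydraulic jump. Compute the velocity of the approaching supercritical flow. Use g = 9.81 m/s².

For a rectangular channel the momentum equation gives q² = ½·g·y₁·y₂·(y₁ + y₂) = ½×9.81×0.577×4.62×5.20 = 68.0.
q = √68.0 = 8.24 m²/s.
V₁ = q/y₁ = 8.24/0.577 = 14.3 m/s.

V₁ = 14.3 m/s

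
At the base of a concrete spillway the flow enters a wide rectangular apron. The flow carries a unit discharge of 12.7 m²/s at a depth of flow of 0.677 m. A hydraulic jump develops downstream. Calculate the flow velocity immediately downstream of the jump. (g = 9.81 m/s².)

V₂ = 1.91 m/s

V₁ = q/y₁ = 12.7/0.677 = 18.8 m/s. Fr₁ = V₁/√(g·y₁) = 18.8/√(9.81×0.677) = 7.28.
Sequent-depth ratio: y₂/y₁ = ½[√(1 + 8Fr₁²) − 1] = ½[√424.9 − 1] = 9.81.
y₂ = 9.81 × 0.677 = 6.64 m.
V₂ = q/y₂ = 12.7/6.64 = 1.91 m/s.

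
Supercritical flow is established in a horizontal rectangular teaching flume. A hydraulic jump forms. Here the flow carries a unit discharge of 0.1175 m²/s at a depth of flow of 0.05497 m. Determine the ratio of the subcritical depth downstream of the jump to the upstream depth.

y₂/y₁ = 3.647

V₁ = q/y₁ = 0.1175/0.05497 = 2.138 m/s. Fr₁ = V₁/√(g·y₁) = 2.138/√(9.81×0.05497) = 2.911.
From the momentum equation for a rectangular channel, y₂/y₁ = ½[√(1 + 8Fr₁²) − 1] = ½[√68.783 − 1] = 3.647.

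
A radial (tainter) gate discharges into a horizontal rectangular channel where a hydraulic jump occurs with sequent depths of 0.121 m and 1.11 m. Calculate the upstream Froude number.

Fr₁ = 6.83

For a rectangular channel the momentum equation gives q² = ½·g·y₁·y₂·(y₁ + y₂) = ½×9.81×0.121×1.11×1.23 = 0.811.
q = √0.811 = 0.901 m²/s.
V₁ = q/y₁ = 7.44 m/s; Fr₁ = V₁/√(g·y₁) = 6.83.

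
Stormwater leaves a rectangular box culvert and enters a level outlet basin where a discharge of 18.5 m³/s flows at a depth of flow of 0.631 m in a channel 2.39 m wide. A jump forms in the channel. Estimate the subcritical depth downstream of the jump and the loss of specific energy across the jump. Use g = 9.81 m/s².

y₂ = 4.10 m; ΔE = 4.02 m

q = Q/b = 18.5/2.39 = 7.74 m²/s; V₁ = q/y₁ = 12.3 m/s. Fr₁ = V₁/√(g·y₁) = 4.93.
By Bélanger, y₂/y₁ = ½[√(1 + 8Fr₁²) − 1] = ½[√195.5 − 1] = 6.49.
y₂ = 6.49 × 0.631 = 4.10 m.
Head loss: ΔE = (y₂ − y₁)³/(4y₁y₂) = (4.10 − 0.631)³/(4×0.631×4.10) = 41.6/10.3 = 4.02 m.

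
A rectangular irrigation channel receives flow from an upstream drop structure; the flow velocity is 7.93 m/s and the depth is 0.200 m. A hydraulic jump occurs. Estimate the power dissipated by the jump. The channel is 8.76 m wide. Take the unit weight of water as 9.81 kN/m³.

P = 251 kW

Fr₁ = V₁/√(g·y₁) = 7.93/√(9.81×0.200) = 5.66.
Conjugate-depth relation: y₂/y₁ = ½[√(1 + 8Fr₁²) − 1] = ½[√257.4 − 1] = 7.52.
y₂ = 7.52 × 0.200 = 1.50 m.
Head loss: ΔE = (y₂ − y₁)³/(4y₁y₂) = (1.50 − 0.200)³/(4×0.200×1.50) = 2.22/1.20 = 1.84 m.
q = V₁·y₁ = 7.93 × 0.200 = 1.59 m²/s. Q = q·b = 1.59 × 8.76 = 13.9 m³/s. P = γ·Q·ΔE = 9.81 × 13.9 × 1.84 = 251 kW.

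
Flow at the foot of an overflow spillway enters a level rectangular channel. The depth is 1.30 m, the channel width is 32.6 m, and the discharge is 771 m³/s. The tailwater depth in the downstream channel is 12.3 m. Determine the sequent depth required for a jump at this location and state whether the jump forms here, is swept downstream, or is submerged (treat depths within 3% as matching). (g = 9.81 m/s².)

q = Q/b = 771/32.6 = 23.7 m²/s; V₁ = q/y₁ = 18.2 m/s. Fr₁ = V₁/√(g·y₁) = 5.09.
By Bélanger, y₂/y₁ = ½[√(1 + 8Fr₁²) − 1] = ½[√208.6 − 1] = 6.72.
y₂ = 6.72 × 1.30 = 8.74 m.
Tailwater y_tw = 12.3 m: y_tw > y₂, so the jump is submerged.

y₂ = 8.74 m; the jump is submerged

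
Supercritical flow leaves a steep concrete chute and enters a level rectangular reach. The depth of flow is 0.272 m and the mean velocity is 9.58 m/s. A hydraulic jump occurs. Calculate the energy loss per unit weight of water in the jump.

ΔE = 2.75 m

Fr₁ = V₁/√(g·y₁) = 9.58/√(9.81×0.272) = 5.86.
Conjugate-depth relation: y₂/y₁ = ½[√(1 + 8Fr₁²) − 1] = ½[√276.2 − 1] = 7.81.
y₂ = 7.81 × 0.272 = 2.12 m.
Head loss: ΔE = (y₂ − y₁)³/(4y₁y₂) = (2.12 − 0.272)³/(4×0.272×2.12) = 6.35/2.31 = 2.75 m.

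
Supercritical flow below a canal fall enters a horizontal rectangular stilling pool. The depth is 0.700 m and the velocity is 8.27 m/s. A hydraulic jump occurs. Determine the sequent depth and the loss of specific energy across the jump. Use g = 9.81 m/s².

y₂ = 2.79 m; ΔE = 1.17 m

Fr₁ = V₁/√(g·y₁) = 8.27/√(9.81×0.700) = 3.16.
Conjugate-depth relation: y₂/y₁ = ½[√(1 + 8Fr₁²) − 1] = ½[√80.68 − 1] = 3.99.
y₂ = 3.99 × 0.700 = 2.79 m.
q = V₁·y₁ = 8.27 × 0.700 = 5.79 m²/s. V₂ = q/y₂ = 5.79/2.79 = 2.07 m/s. E₁ = y₁ + V₁²/2g = 4.19 m; E₂ = y₂ + V₂²/2g = 3.01 m. ΔE = E₁ − E₂ = 1.17 m.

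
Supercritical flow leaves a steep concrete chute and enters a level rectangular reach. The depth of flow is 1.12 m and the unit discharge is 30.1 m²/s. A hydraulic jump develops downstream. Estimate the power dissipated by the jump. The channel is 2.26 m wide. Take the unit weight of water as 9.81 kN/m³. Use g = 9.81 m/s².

V₁ = q/y₁ = 30.1/1.12 = 26.9 m/s. Fr₁ = V₁/√(g·y₁) = 26.9/√(9.81×1.12) = 8.11.
Sequent-depth ratio: y₂/y₁ = ½[√(1 + 8Fr₁²) − 1] = ½[√526.9 − 1] = 11.0.
y₂ = 11.0 × 1.12 = 12.3 m.
Head loss: ΔE = (y₂ − y₁)³/(4y₁y₂) = (12.3 − 1.12)³/(4×1.12×12.3) = 1395/55.1 = 25.3 m.
Q = q·b = 30.1 × 2.26 = 68.0 m³/s. P = γ·Q·ΔE = 9.81 × 68.0 × 25.3 = 16906 kW.

P = 16906 kW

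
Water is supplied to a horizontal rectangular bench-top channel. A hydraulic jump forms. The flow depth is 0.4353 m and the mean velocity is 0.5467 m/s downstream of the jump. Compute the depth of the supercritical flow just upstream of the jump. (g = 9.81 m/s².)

Fr₂ = V₂/√(g·y₂) = 0.5467/√(9.81×0.4353) = 0.2646.
Since the conjugate-depth ratio holds either way, y₁/y₂ = ½[√(1 + 8Fr₂²) − 1] = ½[√1.5599 − 1] = 0.1245.
y₁ = 0.1245 × 0.4353 = 0.05419 m.

y₁ = 0.05419 m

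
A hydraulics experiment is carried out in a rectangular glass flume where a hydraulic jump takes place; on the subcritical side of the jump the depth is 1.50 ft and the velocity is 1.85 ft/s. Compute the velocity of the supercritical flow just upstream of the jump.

Fr₂ = V₂/√(g·y₂) = 1.85/√(32.2×1.50) = 0.266.
From the momentum equation (using Fr₂), y₁/y₂ = ½[√(1 + 8Fr₂²) − 1] = ½[√1.567 − 1] = 0.126.
y₁ = 0.126 × 1.50 = 0.189 ft.
V₁ = q/y₁ = 2.78/0.189 = 14.7 ft/s.

V₁ = 14.7 ft/s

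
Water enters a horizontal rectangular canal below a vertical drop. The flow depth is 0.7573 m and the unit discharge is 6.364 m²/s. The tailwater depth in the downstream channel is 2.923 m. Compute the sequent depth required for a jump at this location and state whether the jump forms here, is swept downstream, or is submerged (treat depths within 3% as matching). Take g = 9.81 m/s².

V₁ = q/y₁ = 6.364/0.7573 = 8.404 m/s. Fr₁ = V₁/√(g·y₁) = 8.404/√(9.81×0.7573) = 3.083.
Conjugate-depth relation: y₂/y₁ = ½[√(1 + 8Fr₁²) − 1] = ½[√77.046 − 1] = 3.889.
y₂ = 3.889 × 0.7573 = 2.945 m.
Tailwater y_tw = 2.923 m: y_tw ≈ y₂, so the jump forms here.

y₂ = 2.945 m; the jump forms here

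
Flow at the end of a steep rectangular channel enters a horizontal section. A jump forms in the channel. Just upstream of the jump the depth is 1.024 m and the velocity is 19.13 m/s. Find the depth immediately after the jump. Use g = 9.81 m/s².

y₂ = 8.244 m

Fr₁ = V₁/√(g·y₁) = 19.13/√(9.81×1.024) = 6.036.
By Bélanger, y₂/y₁ = ½[√(1 + 8Fr₁²) − 1] = ½[√292.44 − 1] = 8.050.
y₂ = 8.050 × 1.024 = 8.244 m.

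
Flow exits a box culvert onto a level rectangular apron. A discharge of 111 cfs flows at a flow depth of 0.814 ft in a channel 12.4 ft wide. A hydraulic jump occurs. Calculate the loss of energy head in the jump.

q = Q/b = 111/12.4 = 8.95 ft²/s; V₁ = q/y₁ = 11.0 ft/s. Fr₁ = V₁/√(g·y₁) = 2.15.
Sequent-depth ratio: y₂/y₁ = ½[√(1 + 8Fr₁²) − 1] = ½[√37.91 − 1] = 2.58.
y₂ = 2.58 × 0.814 = 2.10 ft.
Head loss: ΔE = (y₂ − y₁)³/(4y₁y₂) = (2.10 − 0.814)³/(4×0.814×2.10) = 2.12/6.83 = 0.310 ft.

ΔE = 0.310 ft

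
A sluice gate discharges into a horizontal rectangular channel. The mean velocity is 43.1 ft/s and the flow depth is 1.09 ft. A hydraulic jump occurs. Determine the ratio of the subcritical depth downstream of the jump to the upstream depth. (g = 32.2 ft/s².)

Fr₁ = V₁/√(g·y₁) = 43.1/√(32.2×1.09) = 7.28.
From the momentum equation for a rectangular channel, y₂/y₁ = ½[√(1 + 8Fr₁²) − 1] = ½[√424.4 − 1] = 9.80.

y₂/y₁ = 9.80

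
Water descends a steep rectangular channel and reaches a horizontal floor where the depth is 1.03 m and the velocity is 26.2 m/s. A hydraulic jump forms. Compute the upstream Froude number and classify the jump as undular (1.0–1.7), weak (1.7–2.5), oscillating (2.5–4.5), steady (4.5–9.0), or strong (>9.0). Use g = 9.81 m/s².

Fr₁ = V₁/√(g·y₁) = 26.2/√(9.81×1.03) = 8.24.
Fr₁ = 8.24 lies in the steady range.

Fr₁ = 8.24; steady jump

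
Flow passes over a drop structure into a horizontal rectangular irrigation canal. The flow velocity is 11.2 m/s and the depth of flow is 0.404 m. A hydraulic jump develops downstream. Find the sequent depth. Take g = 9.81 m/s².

Fr₁ = V₁/√(g·y₁) = 11.2/√(9.81×0.404) = 5.63.
From the momentum equation for a rectangular channel, y₂/y₁ = ½[√(1 + 8Fr₁²) − 1] = ½[√254.2 − 1] = 7.47.
y₂ = 7.47 × 0.404 = 3.02 m.

y₂ = 3.02 m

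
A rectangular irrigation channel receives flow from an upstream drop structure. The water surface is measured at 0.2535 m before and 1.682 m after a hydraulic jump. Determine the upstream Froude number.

Fr₁ = 5.033

For a rectangular channel the momentum equation gives q² = ½·g·y₁·y₂·(y₁ + y₂) = ½×9.81×0.2535×1.682×1.935 = 4.048.
q = √4.048 = 2.012 m²/s.
V₁ = q/y₁ = 7.937 m/s; Fr₁ = V₁/√(g·y₁) = 5.033.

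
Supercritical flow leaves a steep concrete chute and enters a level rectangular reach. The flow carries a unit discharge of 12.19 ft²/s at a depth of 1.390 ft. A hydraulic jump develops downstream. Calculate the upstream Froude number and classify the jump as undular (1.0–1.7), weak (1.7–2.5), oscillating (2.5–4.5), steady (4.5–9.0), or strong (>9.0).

Fr₁ = 1.311; undular jump

V₁ = q/y₁ = 12.19/1.390 = 8.770 ft/s. Fr₁ = V₁/√(g·y₁) = 8.770/√(32.2×1.390) = 1.311.
Fr₁ = 1.311 lies in the undular range.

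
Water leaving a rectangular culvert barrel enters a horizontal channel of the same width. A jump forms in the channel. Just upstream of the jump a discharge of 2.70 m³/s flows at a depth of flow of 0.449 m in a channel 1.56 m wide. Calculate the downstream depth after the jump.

q = Q/b = 2.70/1.56 = 1.73 m²/s; V₁ = q/y₁ = 3.85 m/s. Fr₁ = V₁/√(g·y₁) = 1.84.
Conjugate-depth relation: y₂/y₁ = ½[√(1 + 8Fr₁²) − 1] = ½[√27.99 − 1] = 2.15.
y₂ = 2.15 × 0.449 = 0.963 m.

y₂ = 0.963 m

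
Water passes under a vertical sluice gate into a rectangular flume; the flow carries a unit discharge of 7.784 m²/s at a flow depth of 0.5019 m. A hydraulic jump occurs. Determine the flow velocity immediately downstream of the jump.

V₁ = q/y₁ = 7.784/0.5019 = 15.51 m/s. Fr₁ = V₁/√(g·y₁) = 15.51/√(9.81×0.5019) = 6.989.
From the momentum equation for a rectangular channel, y₂/y₁ = ½[√(1 + 8Fr₁²) − 1] = ½[√391.82 − 1] = 9.397.
y₂ = 9.397 × 0.5019 = 4.716 m.
V₂ = q/y₂ = 7.784/4.716 = 1.650 m/s.

V₂ = 1.650 m/s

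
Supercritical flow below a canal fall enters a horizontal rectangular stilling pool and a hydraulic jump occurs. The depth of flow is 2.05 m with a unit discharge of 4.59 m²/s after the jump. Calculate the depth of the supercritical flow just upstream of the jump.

y₁ = 0.749 m

V₂ = q/y₂ = 4.59/2.05 = 2.24 m/s; Fr₂ = V₂/√(g·y₂) = 0.499.
Applying the sequent-depth relation in reverse, y₁/y₂ = ½[√(1 + 8Fr₂²) − 1] = ½[√2.994 − 1] = 0.365.
y₁ = 0.365 × 2.05 = 0.749 m.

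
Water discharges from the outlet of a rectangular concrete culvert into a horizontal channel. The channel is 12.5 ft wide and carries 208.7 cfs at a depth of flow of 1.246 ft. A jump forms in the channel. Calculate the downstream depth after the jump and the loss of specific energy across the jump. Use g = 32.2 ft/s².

y₂ = 3.156 ft; ΔE = 0.4432 ft

q = Q/b = 208.7/12.5 = 16.70 ft²/s; V₁ = q/y₁ = 13.40 ft/s. Fr₁ = V₁/√(g·y₁) = 2.115.
Bélanger equation: y₂/y₁ = ½[√(1 + 8Fr₁²) − 1] = ½[√36.802 − 1] = 2.533.
y₂ = 2.533 × 1.246 = 3.156 ft.
Head loss: ΔE = (y₂ − y₁)³/(4y₁y₂) = (3.156 − 1.246)³/(4×1.246×3.156) = 6.972/15.73 = 0.4432 ft.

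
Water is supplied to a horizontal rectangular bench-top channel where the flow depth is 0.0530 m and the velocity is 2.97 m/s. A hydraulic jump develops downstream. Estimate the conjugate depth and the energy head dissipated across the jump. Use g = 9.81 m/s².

Fr₁ = V₁/√(g·y₁) = 2.97/√(9.81×0.0530) = 4.12.
From the momentum equation for a rectangular channel, y₂/y₁ = ½[√(1 + 8Fr₁²) − 1] = ½[√136.7 − 1] = 5.35.
y₂ = 5.35 × 0.0530 = 0.283 m.
q = V₁·y₁ = 2.97 × 0.0530 = 0.157 m²/s. V₂ = q/y₂ = 0.157/0.283 = 0.556 m/s. E₁ = y₁ + V₁²/2g = 0.503 m; E₂ = y₂ + V₂²/2g = 0.299 m. ΔE = E₁ − E₂ = 0.203 m.

y₂ = 0.283 m; ΔE = 0.203 m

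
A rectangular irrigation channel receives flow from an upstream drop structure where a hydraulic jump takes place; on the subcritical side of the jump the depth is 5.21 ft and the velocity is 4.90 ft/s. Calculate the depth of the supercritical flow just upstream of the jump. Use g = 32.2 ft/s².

y₁ = 1.21 ft

Fr₂ = V₂/√(g·y₂) = 4.90/√(32.2×5.21) = 0.378.
From the momentum equation (using Fr₂), y₁/y₂ = ½[√(1 + 8Fr₂²) − 1] = ½[√2.145 − 1] = 0.232.
y₁ = 0.232 × 5.21 = 1.21 ft.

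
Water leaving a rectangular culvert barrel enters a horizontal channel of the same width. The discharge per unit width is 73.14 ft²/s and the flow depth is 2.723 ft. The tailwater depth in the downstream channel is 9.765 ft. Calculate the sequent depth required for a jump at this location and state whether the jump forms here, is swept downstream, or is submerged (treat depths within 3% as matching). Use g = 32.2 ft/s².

V₁ = q/y₁ = 73.14/2.723 = 26.86 ft/s. Fr₁ = V₁/√(g·y₁) = 26.86/√(32.2×2.723) = 2.869.
Conjugate-depth relation: y₂/y₁ = ½[√(1 + 8Fr₁²) − 1] = ½[√66.827 − 1] = 3.587.
y₂ = 3.587 × 2.723 = 9.768 ft.
Tailwater y_tw = 9.765 ft: y_tw ≈ y₂, so the jump forms here.

y₂ = 9.768 ft; the jump forms here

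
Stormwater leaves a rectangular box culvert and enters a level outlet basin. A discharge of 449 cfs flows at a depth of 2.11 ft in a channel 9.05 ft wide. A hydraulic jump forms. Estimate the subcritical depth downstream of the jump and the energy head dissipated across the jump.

y₂ = 7.52 ft; ΔE = 2.50 ft

q = Q/b = 449/9.05 = 49.6 ft²/s; V₁ = q/y₁ = 23.5 ft/s. Fr₁ = V₁/√(g·y₁) = 2.85.
Bélanger equation: y₂/y₁ = ½[√(1 + 8Fr₁²) − 1] = ½[√66.10 − 1] = 3.57.
y₂ = 3.57 × 2.11 = 7.52 ft.
Head loss: ΔE = (y₂ − y₁)³/(4y₁y₂) = (7.52 − 2.11)³/(4×2.11×7.52) = 159/63.5 = 2.50 ft.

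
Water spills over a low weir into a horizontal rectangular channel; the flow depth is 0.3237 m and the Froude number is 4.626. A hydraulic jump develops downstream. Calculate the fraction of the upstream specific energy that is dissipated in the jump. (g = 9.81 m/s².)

ΔE/E₁ = 0.457 (45.7%)

Fr₁ = 4.626 (given).
From the momentum equation for a rectangular channel, y₂/y₁ = ½[√(1 + 8Fr₁²) − 1] = ½[√172.20 − 1] = 6.061.
y₂ = 6.061 × 0.3237 = 1.962 m.
E₁ = y₁(1 + Fr₁²/2) = 0.3237×(1 + 4.626²/2) = 3.787 m. ΔE = (y₂ − y₁)³/(4y₁y₂) = 1.731 m. ΔE/E₁ = 1.731/3.787 = 0.457.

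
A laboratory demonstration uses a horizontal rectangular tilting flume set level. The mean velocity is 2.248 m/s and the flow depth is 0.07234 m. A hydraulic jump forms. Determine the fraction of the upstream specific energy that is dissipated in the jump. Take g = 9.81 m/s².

ΔE/E₁ = 0.204 (20.4%)

Fr₁ = V₁/√(g·y₁) = 2.248/√(9.81×0.07234) = 2.669.
By Bélanger, y₂/y₁ = ½[√(1 + 8Fr₁²) − 1] = ½[√57.969 − 1] = 3.307.
y₂ = 3.307 × 0.07234 = 0.2392 m.
E₁ = y₁ + V₁²/2g = 0.3299 m. ΔE = (y₂ − y₁)³/(4y₁y₂) = 0.06714 m. ΔE/E₁ = 0.06714/0.3299 = 0.204.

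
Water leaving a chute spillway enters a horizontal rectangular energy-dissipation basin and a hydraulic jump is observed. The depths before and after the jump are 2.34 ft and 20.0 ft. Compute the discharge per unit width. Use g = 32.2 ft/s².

q = 130 ft²/s

For a rectangular channel the momentum equation gives q² = ½·g·y₁·y₂·(y₁ + y₂) = ½×32.2×2.34×20.0×22.3 = 16833.
q = √16833 = 130 ft²/s.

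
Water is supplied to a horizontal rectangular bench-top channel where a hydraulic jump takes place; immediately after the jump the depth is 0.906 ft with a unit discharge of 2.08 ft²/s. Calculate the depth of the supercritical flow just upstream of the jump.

y₁ = 0.255 ft

V₂ = q/y₂ = 2.08/0.906 = 2.30 ft/s; Fr₂ = V₂/√(g·y₂) = 0.425.
From the momentum equation (using Fr₂), y₁/y₂ = ½[√(1 + 8Fr₂²) − 1] = ½[√2.445 − 1] = 0.282.
y₁ = 0.282 × 0.906 = 0.255 ft.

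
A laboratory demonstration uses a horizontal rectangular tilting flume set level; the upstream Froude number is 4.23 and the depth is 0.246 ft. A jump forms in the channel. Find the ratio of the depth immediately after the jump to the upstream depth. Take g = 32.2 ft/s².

Fr₁ = 4.23 (given).
From the momentum equation for a rectangular channel, y₂/y₁ = ½[√(1 + 8Fr₁²) − 1] = ½[√144.1 − 1] = 5.50.

y₂/y₁ = 5.50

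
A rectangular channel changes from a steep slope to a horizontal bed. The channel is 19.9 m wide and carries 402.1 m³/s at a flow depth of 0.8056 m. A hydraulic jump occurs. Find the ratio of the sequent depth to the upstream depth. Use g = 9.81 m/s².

y₂/y₁ = 12.13

q = Q/b = 402.1/19.9 = 20.21 m²/s; V₁ = q/y₁ = 25.08 m/s. Fr₁ = V₁/√(g·y₁) = 8.922.
Bélanger equation: y₂/y₁ = ½[√(1 + 8Fr₁²) − 1] = ½[√637.83 − 1] = 12.13.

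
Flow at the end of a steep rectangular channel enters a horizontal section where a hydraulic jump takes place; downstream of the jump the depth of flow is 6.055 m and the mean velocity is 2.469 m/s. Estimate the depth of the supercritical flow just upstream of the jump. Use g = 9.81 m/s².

y₁ = 1.058 m

Fr₂ = V₂/√(g·y₂) = 2.469/√(9.81×6.055) = 0.3204.
The Bélanger relation is symmetric: y₁/y₂ = ½[√(1 + 8Fr₂²) − 1] = ½[√1.8210 − 1] = 0.1747.
y₁ = 0.1747 × 6.055 = 1.058 m.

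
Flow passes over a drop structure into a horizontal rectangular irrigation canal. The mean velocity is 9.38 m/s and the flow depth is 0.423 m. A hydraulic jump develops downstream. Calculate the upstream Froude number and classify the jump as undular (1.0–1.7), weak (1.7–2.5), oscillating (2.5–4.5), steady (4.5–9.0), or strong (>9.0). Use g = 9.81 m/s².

Fr₁ = V₁/√(g·y₁) = 9.38/√(9.81×0.423) = 4.60.
Fr₁ = 4.60 lies in the steady range.

Fr₁ = 4.60; steady jump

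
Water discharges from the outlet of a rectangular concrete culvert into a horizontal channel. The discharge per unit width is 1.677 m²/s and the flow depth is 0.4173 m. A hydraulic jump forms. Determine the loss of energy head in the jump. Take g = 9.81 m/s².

V₁ = q/y₁ = 1.677/0.4173 = 4.019 m/s. Fr₁ = V₁/√(g·y₁) = 4.019/√(9.81×0.4173) = 1.986.
From the momentum equation for a rectangular channel, y₂/y₁ = ½[√(1 + 8Fr₁²) − 1] = ½[√32.560 − 1] = 2.353.
y₂ = 2.353 × 0.4173 = 0.9819 m.
V₂ = q/y₂ = 1.677/0.9819 = 1.708 m/s. E₁ = y₁ + V₁²/2g = 1.240 m; E₂ = y₂ + V₂²/2g = 1.131 m. ΔE = E₁ − E₂ = 0.1098 m.

ΔE = 0.1098 m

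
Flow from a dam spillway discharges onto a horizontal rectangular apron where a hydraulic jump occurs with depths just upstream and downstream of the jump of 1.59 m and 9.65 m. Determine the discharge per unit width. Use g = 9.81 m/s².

For a rectangular channel the momentum equation gives q² = ½·g·y₁·y₂·(y₁ + y₂) = ½×9.81×1.59×9.65×11.2 = 846.
q = √846 = 29.1 m²/s.

q = 29.1 m²/s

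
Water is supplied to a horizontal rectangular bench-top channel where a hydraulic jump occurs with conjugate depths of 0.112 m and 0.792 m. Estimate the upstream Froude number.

For a rectangular channel the momentum equation gives q² = ½·g·y₁·y₂·(y₁ + y₂) = ½×9.81×0.112×0.792×0.904 = 0.393.
q = √0.393 = 0.627 m²/s.
V₁ = q/y₁ = 5.60 m/s; Fr₁ = V₁/√(g·y₁) = 5.34.

Fr₁ = 5.34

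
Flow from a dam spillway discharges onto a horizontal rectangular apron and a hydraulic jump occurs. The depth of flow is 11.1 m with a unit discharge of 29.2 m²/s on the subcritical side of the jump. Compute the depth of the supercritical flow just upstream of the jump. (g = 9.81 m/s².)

V₂ = q/y₂ = 29.2/11.1 = 2.63 m/s; Fr₂ = V₂/√(g·y₂) = 0.252.
From the momentum equation (using Fr₂), y₁/y₂ = ½[√(1 + 8Fr₂²) − 1] = ½[√1.508 − 1] = 0.114.
y₁ = 0.114 × 11.1 = 1.27 m.

y₁ = 1.27 m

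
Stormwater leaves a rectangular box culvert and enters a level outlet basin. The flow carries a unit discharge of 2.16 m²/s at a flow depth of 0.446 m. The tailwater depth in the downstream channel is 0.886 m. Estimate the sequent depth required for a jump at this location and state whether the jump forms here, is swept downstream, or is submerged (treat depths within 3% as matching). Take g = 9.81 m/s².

V₁ = q/y₁ = 2.16/0.446 = 4.84 m/s. Fr₁ = V₁/√(g·y₁) = 4.84/√(9.81×0.446) = 2.32.
Conjugate-depth relation: y₂/y₁ = ½[√(1 + 8Fr₁²) − 1] = ½[√43.89 − 1] = 2.81.
y₂ = 2.81 × 0.446 = 1.25 m.
Tailwater y_tw = 0.886 m: y_tw < y₂, so the jump is swept downstream.

y₂ = 1.25 m; the jump is swept downstream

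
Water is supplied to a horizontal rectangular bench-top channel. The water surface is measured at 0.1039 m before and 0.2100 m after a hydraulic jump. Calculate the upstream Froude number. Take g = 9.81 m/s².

For a rectangular channel the momentum equation gives q² = ½·g·y₁·y₂·(y₁ + y₂) = ½×9.81×0.1039×0.2100×0.3139 = 0.03359.
q = √0.03359 = 0.1833 m²/s.
V₁ = q/y₁ = 1.764 m/s; Fr₁ = V₁/√(g·y₁) = 1.747.

Fr₁ = 1.747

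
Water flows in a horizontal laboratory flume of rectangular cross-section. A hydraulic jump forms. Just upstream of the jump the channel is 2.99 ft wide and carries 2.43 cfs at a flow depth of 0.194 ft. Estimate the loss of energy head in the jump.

ΔE = 0.0198 ft

q = Q/b = 2.43/2.99 = 0.813 ft²/s; V₁ = q/y₁ = 4.19 ft/s. Fr₁ = V₁/√(g·y₁) = 1.68.
Conjugate-depth relation: y₂/y₁ = ½[√(1 + 8Fr₁²) − 1] = ½[√23.47 − 1] = 1.92.
y₂ = 1.92 × 0.194 = 0.373 ft.
Head loss: ΔE = (y₂ − y₁)³/(4y₁y₂) = (0.373 − 0.194)³/(4×0.194×0.373) = 0.00573/0.289 = 0.0198 ft.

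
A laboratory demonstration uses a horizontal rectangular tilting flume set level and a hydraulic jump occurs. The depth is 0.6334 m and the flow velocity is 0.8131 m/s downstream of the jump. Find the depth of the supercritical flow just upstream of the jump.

Fr₂ = V₂/√(g·y₂) = 0.8131/√(9.81×0.6334) = 0.3262.
The Bélanger relation is symmetric: y₁/y₂ = ½[√(1 + 8Fr₂²) − 1] = ½[√1.8512 − 1] = 0.1803.
y₁ = 0.1803 × 0.6334 = 0.1142 m.

y₁ = 0.1142 m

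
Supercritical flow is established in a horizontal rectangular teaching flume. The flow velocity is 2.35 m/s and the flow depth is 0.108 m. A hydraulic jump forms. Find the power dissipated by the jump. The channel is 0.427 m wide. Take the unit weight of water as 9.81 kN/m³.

Fr₁ = V₁/√(g·y₁) = 2.35/√(9.81×0.108) = 2.28.
Sequent-depth ratio: y₂/y₁ = ½[√(1 + 8Fr₁²) − 1] = ½[√42.70 − 1] = 2.77.
y₂ = 2.77 × 0.108 = 0.299 m.
q = V₁·y₁ = 2.35 × 0.108 = 0.254 m²/s. V₂ = q/y₂ = 0.254/0.299 = 0.849 m/s. E₁ = y₁ + V₁²/2g = 0.389 m; E₂ = y₂ + V₂²/2g = 0.336 m. ΔE = E₁ − E₂ = 0.0539 m.
Q = q·b = 0.254 × 0.427 = 0.108 m³/s. P = γ·Q·ΔE = 9.81 × 0.108 × 0.0539 = 0.0573 kW.

P = 0.0573 kW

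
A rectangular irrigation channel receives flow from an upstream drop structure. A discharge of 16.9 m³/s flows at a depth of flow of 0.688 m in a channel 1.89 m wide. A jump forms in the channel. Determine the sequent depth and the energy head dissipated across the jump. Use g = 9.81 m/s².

q = Q/b = 16.9/1.89 = 8.94 m²/s; V₁ = q/y₁ = 13.0 m/s. Fr₁ = V₁/√(g·y₁) = 5.00.
By Bélanger, y₂/y₁ = ½[√(1 + 8Fr₁²) − 1] = ½[√201.2 − 1] = 6.59.
y₂ = 6.59 × 0.688 = 4.54 m.
Head loss: ΔE = (y₂ − y₁)³/(4y₁y₂) = (4.54 − 0.688)³/(4×0.688×4.54) = 57.0/12.5 = 4.56 m.

y₂ = 4.54 m; ΔE = 4.56 m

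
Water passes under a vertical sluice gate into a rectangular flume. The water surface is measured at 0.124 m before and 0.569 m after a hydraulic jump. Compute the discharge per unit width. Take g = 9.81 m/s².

q = 0.490 m²/s

For a rectangular channel the momentum equation gives q² = ½·g·y₁·y₂·(y₁ + y₂) = ½×9.81×0.124×0.569×0.693 = 0.240.
q = √0.240 = 0.490 m²/s.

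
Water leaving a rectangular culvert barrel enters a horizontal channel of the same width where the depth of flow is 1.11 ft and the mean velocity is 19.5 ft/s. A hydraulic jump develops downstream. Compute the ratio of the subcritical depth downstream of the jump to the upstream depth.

y₂/y₁ = 4.14

Fr₁ = V₁/√(g·y₁) = 19.5/√(32.2×1.11) = 3.26.
Sequent-depth ratio: y₂/y₁ = ½[√(1 + 8Fr₁²) − 1] = ½[√86.11 − 1] = 4.14.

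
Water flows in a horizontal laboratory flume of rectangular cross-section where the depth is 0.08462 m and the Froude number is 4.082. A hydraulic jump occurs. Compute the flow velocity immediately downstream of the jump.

Fr₁ = 4.082 (given).
Bélanger equation: y₂/y₁ = ½[√(1 + 8Fr₁²) − 1] = ½[√134.30 − 1] = 5.294.
y₂ = 5.294 × 0.08462 = 0.4480 m.
V₁ = Fr₁·√(g·y₁) = 4.082×√(9.81×0.08462) = 3.719 m/s; q = V₁·y₁ = 0.3147 m²/s.
V₂ = q/y₂ = 0.3147/0.4480 = 0.7025 m/s.

V₂ = 0.7025 m/s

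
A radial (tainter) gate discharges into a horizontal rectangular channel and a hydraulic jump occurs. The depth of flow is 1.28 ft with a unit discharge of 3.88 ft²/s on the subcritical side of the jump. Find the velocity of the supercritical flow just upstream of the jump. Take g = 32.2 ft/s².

V₁ = 9.07 ft/s

V₂ = q/y₂ = 3.88/1.28 = 3.03 ft/s; Fr₂ = V₂/√(g·y₂) = 0.472.
Applying the sequent-depth relation in reverse, y₁/y₂ = ½[√(1 + 8Fr₂²) − 1] = ½[√2.783 − 1] = 0.334.
y₁ = 0.334 × 1.28 = 0.428 ft.
V₁ = q/y₁ = 3.88/0.428 = 9.07 ft/s.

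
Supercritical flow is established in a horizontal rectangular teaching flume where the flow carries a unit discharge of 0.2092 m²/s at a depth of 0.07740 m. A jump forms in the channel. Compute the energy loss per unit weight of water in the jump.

ΔE = 0.1224 m

V₁ = q/y₁ = 0.2092/0.07740 = 2.703 m/s. Fr₁ = V₁/√(g·y₁) = 2.703/√(9.81×0.07740) = 3.102.
Sequent-depth ratio: y₂/y₁ = ½[√(1 + 8Fr₁²) − 1] = ½[√77.970 − 1] = 3.915.
y₂ = 3.915 × 0.07740 = 0.3030 m.
Head loss: ΔE = (y₂ − y₁)³/(4y₁y₂) = (0.3030 − 0.07740)³/(4×0.07740×0.3030) = 0.01149/0.09382 = 0.1224 m.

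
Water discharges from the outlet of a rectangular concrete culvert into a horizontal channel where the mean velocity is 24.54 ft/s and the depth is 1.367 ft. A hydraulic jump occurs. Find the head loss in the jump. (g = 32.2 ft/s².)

ΔE = 3.805 ft

Fr₁ = V₁/√(g·y₁) = 24.54/√(32.2×1.367) = 3.699.
Sequent-depth ratio: y₂/y₁ = ½[√(1 + 8Fr₁²) − 1] = ½[√110.45 − 1] = 4.755.
y₂ = 4.755 × 1.367 = 6.500 ft.
Head loss: ΔE = (y₂ − y₁)³/(4y₁y₂) = (6.500 − 1.367)³/(4×1.367×6.500) = 135.2/35.54 = 3.805 ft.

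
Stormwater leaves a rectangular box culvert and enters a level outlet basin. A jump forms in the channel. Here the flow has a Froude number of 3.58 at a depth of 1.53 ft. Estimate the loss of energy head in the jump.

Fr₁ = 3.58 (given).
Conjugate-depth relation: y₂/y₁ = ½[√(1 + 8Fr₁²) − 1] = ½[√103.5 − 1] = 4.59.
y₂ = 4.59 × 1.53 = 7.02 ft.
V₁ = Fr₁·√(g·y₁) = 3.58×√(32.2×1.53) = 25.1 ft/s; q = V₁·y₁ = 38.4 ft²/s. V₂ = q/y₂ = 38.4/7.02 = 5.48 ft/s. E₁ = y₁ + V₁²/2g = 11.3 ft; E₂ = y₂ + V₂²/2g = 7.48 ft. ΔE = E₁ − E₂ = 3.85 ft.

ΔE = 3.85 ft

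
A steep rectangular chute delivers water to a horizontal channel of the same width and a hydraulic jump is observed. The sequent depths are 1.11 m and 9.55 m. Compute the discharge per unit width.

q = 23.5 m²/s

For a rectangular channel the momentum equation gives q² = ½·g·y₁·y₂·(y₁ + y₂) = ½×9.81×1.11×9.55×10.7 = 554.
q = √554 = 23.5 m²/s.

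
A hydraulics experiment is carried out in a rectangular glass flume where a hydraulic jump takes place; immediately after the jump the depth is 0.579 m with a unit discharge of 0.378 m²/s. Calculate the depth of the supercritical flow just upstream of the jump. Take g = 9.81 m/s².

V₂ = q/y₂ = 0.378/0.579 = 0.653 m/s; Fr₂ = V₂/√(g·y₂) = 0.274.
The Bélanger relation is symmetric: y₁/y₂ = ½[√(1 + 8Fr₂²) − 1] = ½[√1.600 − 1] = 0.133.
y₁ = 0.133 × 0.579 = 0.0767 m.

y₁ = 0.0767 m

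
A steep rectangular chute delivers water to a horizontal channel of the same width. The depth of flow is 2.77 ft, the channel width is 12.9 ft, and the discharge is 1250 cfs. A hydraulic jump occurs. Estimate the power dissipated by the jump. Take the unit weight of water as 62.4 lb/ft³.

q = Q/b = 1250/12.9 = 96.9 ft²/s; V₁ = q/y₁ = 35.0 ft/s. Fr₁ = V₁/√(g·y₁) = 3.70.
Sequent-depth ratio: y₂/y₁ = ½[√(1 + 8Fr₁²) − 1] = ½[√110.8 − 1] = 4.76.
y₂ = 4.76 × 2.77 = 13.2 ft.
Head loss: ΔE = (y₂ − y₁)³/(4y₁y₂) = (13.2 − 2.77)³/(4×2.77×13.2) = 1132/146 = 7.74 ft.
P = γ·Q·ΔE/550 = 62.4 × 1250 × 7.74 / 550 = 1098 hp.

P = 1098 hp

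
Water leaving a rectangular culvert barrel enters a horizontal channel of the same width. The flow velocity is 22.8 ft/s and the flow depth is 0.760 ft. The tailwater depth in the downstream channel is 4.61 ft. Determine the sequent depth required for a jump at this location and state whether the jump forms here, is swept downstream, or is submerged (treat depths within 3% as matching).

y₂ = 4.59 ft; the jump forms here

Fr₁ = V₁/√(g·y₁) = 22.8/√(32.2×0.760) = 4.61.
From the momentum equation for a rectangular channel, y₂/y₁ = ½[√(1 + 8Fr₁²) − 1] = ½[√170.9 − 1] = 6.04.
y₂ = 6.04 × 0.760 = 4.59 ft.
Tailwater y_tw = 4.61 ft: y_tw ≈ y₂, so the jump forms here.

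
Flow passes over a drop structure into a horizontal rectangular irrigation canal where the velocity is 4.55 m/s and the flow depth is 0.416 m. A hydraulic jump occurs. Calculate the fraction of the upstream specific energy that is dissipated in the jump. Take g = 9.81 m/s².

ΔE/E₁ = 0.133 (13.3%)

Fr₁ = V₁/√(g·y₁) = 4.55/√(9.81×0.416) = 2.25.
By Bélanger, y₂/y₁ = ½[√(1 + 8Fr₁²) − 1] = ½[√41.58 − 1] = 2.72.
y₂ = 2.72 × 0.416 = 1.13 m.
E₁ = y₁ + V₁²/2g = 1.47 m. ΔE = (y₂ − y₁)³/(4y₁y₂) = 0.196 m. ΔE/E₁ = 0.196/1.47 = 0.133.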